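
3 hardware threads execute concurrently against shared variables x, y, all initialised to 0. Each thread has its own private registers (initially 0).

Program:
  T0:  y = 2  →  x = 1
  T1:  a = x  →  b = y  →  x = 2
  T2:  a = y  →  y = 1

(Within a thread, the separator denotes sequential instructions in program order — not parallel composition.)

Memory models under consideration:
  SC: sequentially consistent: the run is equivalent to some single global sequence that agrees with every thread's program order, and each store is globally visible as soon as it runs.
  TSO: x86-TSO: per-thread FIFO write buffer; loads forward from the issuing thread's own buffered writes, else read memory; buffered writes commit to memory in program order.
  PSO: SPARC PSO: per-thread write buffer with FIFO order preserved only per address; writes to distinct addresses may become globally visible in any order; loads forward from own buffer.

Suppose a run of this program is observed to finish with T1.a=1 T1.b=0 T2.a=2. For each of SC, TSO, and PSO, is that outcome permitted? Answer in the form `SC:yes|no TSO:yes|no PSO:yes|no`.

SC:no TSO:no PSO:yes

outcome vector order: (T1.a,T1.b,T2.a)
SC: 10 outcomes — {<0 0 0>, <0 0 2>, <0 1 0>, <0 1 2>, <0 2 0>, <0 2 2>, <1 1 0>, <1 1 2>, <1 2 0>, <1 2 2>}
TSO: 10 outcomes — {<0 0 0>, <0 0 2>, <0 1 0>, <0 1 2>, <0 2 0>, <0 2 2>, <1 1 0>, <1 1 2>, <1 2 0>, <1 2 2>}
PSO: 12 outcomes — {<0 0 0>, <0 0 2>, <0 1 0>, <0 1 2>, <0 2 0>, <0 2 2>, <1 0 0>, <1 0 2>, <1 1 0>, <1 1 2>, <1 2 0>, <1 2 2>}
target <1 0 2> ∈ {PSO}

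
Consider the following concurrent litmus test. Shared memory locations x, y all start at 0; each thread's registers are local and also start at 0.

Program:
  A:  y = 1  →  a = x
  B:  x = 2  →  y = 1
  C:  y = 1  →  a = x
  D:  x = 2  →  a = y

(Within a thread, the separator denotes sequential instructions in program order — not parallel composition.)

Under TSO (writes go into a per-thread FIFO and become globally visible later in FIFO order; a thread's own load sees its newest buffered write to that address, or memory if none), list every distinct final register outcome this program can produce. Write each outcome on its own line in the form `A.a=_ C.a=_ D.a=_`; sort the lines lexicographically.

outcome vector order: (A.a,C.a,D.a)
|TSO outcomes| = 8

A.a=0 C.a=0 D.a=0
A.a=0 C.a=0 D.a=1
A.a=0 C.a=2 D.a=0
A.a=0 C.a=2 D.a=1
A.a=2 C.a=0 D.a=0
A.a=2 C.a=0 D.a=1
A.a=2 C.a=2 D.a=0
A.a=2 C.a=2 D.a=1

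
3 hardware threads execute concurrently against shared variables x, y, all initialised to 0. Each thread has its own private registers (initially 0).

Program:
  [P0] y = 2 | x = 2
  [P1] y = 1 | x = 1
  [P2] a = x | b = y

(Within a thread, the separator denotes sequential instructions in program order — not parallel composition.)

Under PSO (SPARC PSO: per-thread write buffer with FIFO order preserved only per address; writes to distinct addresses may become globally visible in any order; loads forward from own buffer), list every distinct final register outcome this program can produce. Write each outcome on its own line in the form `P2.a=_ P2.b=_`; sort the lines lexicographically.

outcome vector order: (P2.a,P2.b)
|PSO outcomes| = 9

P2.a=0 P2.b=0
P2.a=0 P2.b=1
P2.a=0 P2.b=2
P2.a=1 P2.b=0
P2.a=1 P2.b=1
P2.a=1 P2.b=2
P2.a=2 P2.b=0
P2.a=2 P2.b=1
P2.a=2 P2.b=2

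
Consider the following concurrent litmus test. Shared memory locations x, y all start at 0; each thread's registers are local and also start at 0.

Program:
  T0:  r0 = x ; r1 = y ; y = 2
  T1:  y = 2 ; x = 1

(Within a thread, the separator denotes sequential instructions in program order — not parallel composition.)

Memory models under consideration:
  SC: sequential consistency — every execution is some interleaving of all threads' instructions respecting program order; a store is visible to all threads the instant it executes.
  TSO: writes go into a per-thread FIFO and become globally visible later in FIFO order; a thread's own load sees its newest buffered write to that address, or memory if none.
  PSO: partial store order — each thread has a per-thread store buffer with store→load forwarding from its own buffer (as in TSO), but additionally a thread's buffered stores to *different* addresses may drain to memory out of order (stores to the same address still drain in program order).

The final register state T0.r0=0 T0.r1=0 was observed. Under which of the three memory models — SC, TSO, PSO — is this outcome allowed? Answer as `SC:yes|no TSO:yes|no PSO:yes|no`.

SC:yes TSO:yes PSO:yes

outcome vector order: (T0.r0,T0.r1)
SC (3): (0,0), (0,2), (1,2)
TSO (3): (0,0), (0,2), (1,2)
PSO (4): (0,0), (0,2), (1,0), (1,2)
target (0,0) ∈ {SC,TSO,PSO}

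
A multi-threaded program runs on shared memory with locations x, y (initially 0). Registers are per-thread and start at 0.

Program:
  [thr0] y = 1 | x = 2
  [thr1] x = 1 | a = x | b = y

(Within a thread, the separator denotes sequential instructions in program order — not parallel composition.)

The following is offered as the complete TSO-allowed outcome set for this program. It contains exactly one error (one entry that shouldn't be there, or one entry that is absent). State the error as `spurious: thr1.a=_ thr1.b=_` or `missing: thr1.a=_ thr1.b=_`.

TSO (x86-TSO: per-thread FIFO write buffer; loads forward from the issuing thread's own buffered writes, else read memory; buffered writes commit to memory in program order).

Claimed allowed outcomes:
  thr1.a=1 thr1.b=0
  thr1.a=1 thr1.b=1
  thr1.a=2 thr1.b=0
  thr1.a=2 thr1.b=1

spurious: thr1.a=2 thr1.b=0

outcome vector order: (thr1.a,thr1.b)
TSO: 3 outcomes — {1/0; 1/1; 2/1}
claimed∖TSO = {2/0}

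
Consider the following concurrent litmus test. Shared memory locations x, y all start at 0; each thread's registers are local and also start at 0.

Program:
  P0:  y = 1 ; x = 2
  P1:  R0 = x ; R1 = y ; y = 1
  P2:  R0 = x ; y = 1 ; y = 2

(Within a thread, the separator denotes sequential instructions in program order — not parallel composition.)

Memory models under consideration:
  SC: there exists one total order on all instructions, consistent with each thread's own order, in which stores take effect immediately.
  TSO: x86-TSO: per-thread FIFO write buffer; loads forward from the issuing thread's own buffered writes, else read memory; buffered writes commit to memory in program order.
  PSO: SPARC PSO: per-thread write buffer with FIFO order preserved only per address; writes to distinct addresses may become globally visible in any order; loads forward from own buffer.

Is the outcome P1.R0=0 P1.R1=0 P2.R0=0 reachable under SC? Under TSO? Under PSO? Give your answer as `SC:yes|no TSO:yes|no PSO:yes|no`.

outcome vector order: (P1.R0,P1.R1,P2.R0)
SC (10): 000, 002, 010, 012, 020, 022, 210, 212, 220, 222
TSO (10): 000, 002, 010, 012, 020, 022, 210, 212, 220, 222
PSO (12): 000, 002, 010, 012, 020, 022, 200, 202, 210, 212, 220, 222
target 000 ∈ {SC,TSO,PSO}

SC:yes TSO:yes PSO:yes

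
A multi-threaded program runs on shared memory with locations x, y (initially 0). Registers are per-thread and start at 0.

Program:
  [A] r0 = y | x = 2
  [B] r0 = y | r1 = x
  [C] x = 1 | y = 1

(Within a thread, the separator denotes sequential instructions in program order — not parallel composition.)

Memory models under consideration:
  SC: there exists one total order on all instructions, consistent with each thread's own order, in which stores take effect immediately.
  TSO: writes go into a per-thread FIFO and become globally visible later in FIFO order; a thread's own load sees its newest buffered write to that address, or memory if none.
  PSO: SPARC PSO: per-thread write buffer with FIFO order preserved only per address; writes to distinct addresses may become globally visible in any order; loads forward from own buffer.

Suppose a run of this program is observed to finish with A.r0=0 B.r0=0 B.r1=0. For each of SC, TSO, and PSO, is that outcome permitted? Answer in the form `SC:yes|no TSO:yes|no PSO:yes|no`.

SC:yes TSO:yes PSO:yes

outcome vector order: (A.r0,B.r0,B.r1)
SC (10): 000, 001, 002, 011, 012, 100, 101, 102, 111, 112
TSO (10): 000, 001, 002, 011, 012, 100, 101, 102, 111, 112
PSO (12): 000, 001, 002, 010, 011, 012, 100, 101, 102, 110, 111, 112
target 000 ∈ {SC,TSO,PSO}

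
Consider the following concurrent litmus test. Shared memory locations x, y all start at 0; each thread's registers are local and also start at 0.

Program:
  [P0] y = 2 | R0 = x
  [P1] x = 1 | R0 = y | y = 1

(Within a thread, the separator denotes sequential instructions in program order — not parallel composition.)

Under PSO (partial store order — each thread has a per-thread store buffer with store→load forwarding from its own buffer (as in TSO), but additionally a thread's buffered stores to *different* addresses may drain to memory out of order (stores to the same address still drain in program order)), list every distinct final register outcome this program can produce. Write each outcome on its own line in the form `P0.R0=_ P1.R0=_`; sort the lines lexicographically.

P0.R0=0 P1.R0=0
P0.R0=0 P1.R0=2
P0.R0=1 P1.R0=0
P0.R0=1 P1.R0=2

outcome vector order: (P0.R0,P1.R0)
|PSO outcomes| = 4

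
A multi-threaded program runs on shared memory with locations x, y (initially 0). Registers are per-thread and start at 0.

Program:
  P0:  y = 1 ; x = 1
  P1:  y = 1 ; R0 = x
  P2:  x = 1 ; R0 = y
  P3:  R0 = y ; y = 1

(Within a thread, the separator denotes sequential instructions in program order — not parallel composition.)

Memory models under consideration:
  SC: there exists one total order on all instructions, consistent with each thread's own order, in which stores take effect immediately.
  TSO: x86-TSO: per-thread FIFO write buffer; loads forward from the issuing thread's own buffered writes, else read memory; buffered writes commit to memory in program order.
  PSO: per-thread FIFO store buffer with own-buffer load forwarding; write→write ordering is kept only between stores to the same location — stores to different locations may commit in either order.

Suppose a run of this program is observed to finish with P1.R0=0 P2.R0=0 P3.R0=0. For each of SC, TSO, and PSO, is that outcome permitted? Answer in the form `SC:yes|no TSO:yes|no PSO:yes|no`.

SC:no TSO:yes PSO:yes

outcome vector order: (P1.R0,P2.R0,P3.R0)
under SC → 0/1/0; 0/1/1; 1/0/0; 1/0/1; 1/1/0; 1/1/1
under TSO → 0/0/0; 0/0/1; 0/1/0; 0/1/1; 1/0/0; 1/0/1; 1/1/0; 1/1/1
under PSO → 0/0/0; 0/0/1; 0/1/0; 0/1/1; 1/0/0; 1/0/1; 1/1/0; 1/1/1
target 0/0/0 ∈ {TSO,PSO}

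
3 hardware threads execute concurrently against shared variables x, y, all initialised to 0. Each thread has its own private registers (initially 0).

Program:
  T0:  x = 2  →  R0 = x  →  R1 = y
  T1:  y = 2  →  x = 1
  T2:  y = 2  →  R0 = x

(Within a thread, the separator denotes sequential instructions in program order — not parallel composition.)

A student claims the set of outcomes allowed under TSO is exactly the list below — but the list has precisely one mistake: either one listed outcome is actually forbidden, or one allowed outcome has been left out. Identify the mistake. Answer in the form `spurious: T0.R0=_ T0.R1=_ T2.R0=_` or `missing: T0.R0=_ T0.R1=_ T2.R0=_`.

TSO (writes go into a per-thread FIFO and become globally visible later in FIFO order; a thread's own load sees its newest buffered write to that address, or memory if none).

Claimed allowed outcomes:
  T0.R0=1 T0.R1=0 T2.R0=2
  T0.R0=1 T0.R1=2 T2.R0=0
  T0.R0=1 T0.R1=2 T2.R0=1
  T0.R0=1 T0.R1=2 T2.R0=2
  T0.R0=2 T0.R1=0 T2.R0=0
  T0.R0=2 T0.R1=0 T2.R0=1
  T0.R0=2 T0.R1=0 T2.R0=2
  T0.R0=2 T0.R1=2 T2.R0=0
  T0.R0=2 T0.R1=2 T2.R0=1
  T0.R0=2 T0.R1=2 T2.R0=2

spurious: T0.R0=1 T0.R1=0 T2.R0=2

outcome vector order: (T0.R0,T0.R1,T2.R0)
[TSO] allowed = {(1,2,0) (1,2,1) (1,2,2) (2,0,0) (2,0,1) (2,0,2) (2,2,0) (2,2,1) (2,2,2)}
claimed∖TSO = {(1,0,2)}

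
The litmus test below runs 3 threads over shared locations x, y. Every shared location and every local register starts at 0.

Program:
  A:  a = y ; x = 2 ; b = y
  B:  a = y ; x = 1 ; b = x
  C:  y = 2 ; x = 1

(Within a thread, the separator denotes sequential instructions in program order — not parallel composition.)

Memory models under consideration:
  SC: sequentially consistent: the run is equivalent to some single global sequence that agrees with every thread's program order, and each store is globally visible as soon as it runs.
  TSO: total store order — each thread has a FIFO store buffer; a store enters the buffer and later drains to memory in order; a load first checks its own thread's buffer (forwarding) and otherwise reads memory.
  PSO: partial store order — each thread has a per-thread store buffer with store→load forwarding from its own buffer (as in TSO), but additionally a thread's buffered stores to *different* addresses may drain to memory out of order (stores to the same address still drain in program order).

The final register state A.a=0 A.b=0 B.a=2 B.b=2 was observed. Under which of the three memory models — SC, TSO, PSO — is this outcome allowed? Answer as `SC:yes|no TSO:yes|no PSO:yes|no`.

SC:no TSO:yes PSO:yes

outcome vector order: (A.a,A.b,B.a,B.b)
[SC] allowed = {0001; 0002; 0021; 0201; 0202; 0221; 0222; 2201; 2202; 2221; 2222}
[TSO] allowed = {0001; 0002; 0021; 0022; 0201; 0202; 0221; 0222; 2201; 2202; 2221; 2222}
[PSO] allowed = {0001; 0002; 0021; 0022; 0201; 0202; 0221; 0222; 2201; 2202; 2221; 2222}
target 0022 ∈ {TSO,PSO}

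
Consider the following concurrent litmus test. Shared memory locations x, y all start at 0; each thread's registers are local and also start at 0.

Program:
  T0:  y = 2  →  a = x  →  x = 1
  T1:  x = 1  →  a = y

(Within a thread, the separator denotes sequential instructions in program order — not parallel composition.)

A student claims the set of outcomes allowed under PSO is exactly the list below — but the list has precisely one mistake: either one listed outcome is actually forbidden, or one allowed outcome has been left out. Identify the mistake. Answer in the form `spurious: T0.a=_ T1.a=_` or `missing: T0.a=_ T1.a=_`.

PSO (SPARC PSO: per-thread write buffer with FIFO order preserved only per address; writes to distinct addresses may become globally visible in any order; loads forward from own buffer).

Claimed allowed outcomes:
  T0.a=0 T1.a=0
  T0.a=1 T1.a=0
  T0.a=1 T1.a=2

outcome vector order: (T0.a,T1.a)
PSO: 4 outcomes — {0/0; 0/2; 1/0; 1/2}
PSO∖claimed = {0/2}

missing: T0.a=0 T1.a=2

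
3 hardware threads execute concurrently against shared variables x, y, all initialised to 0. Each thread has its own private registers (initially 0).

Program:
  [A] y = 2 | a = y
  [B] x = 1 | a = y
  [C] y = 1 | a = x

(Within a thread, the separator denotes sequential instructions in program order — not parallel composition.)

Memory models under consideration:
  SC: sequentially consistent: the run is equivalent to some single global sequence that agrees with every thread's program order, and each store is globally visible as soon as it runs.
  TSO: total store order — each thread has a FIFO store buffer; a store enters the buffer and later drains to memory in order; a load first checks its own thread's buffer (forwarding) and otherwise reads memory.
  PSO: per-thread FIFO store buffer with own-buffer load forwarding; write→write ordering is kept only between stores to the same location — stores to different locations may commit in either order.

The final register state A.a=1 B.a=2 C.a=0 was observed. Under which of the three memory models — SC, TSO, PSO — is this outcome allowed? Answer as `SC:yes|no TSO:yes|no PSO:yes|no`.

outcome vector order: (A.a,B.a,C.a)
[SC] allowed = {1/0/1; 1/1/0; 1/1/1; 1/2/1; 2/0/1; 2/1/0; 2/1/1; 2/2/0; 2/2/1}
[TSO] allowed = {1/0/0; 1/0/1; 1/1/0; 1/1/1; 1/2/0; 1/2/1; 2/0/0; 2/0/1; 2/1/0; 2/1/1; 2/2/0; 2/2/1}
[PSO] allowed = {1/0/0; 1/0/1; 1/1/0; 1/1/1; 1/2/0; 1/2/1; 2/0/0; 2/0/1; 2/1/0; 2/1/1; 2/2/0; 2/2/1}
target 1/2/0 ∈ {TSO,PSO}

SC:no TSO:yes PSO:yes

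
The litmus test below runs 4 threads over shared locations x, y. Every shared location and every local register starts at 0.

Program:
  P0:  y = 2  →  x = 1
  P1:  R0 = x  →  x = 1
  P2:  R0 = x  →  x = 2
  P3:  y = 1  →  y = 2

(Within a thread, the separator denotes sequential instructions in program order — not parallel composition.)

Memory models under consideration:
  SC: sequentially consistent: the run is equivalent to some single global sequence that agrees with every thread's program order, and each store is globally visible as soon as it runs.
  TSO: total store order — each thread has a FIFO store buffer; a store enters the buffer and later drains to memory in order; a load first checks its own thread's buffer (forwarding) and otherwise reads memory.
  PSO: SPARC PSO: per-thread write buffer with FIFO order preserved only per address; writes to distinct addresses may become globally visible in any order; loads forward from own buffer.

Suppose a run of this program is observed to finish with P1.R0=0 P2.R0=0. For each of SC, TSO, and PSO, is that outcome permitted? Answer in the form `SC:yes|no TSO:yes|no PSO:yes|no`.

SC:yes TSO:yes PSO:yes

outcome vector order: (P1.R0,P2.R0)
under SC → 00; 01; 10; 11; 20; 21
under TSO → 00; 01; 10; 11; 20; 21
under PSO → 00; 01; 10; 11; 20; 21
target 00 ∈ {SC,TSO,PSO}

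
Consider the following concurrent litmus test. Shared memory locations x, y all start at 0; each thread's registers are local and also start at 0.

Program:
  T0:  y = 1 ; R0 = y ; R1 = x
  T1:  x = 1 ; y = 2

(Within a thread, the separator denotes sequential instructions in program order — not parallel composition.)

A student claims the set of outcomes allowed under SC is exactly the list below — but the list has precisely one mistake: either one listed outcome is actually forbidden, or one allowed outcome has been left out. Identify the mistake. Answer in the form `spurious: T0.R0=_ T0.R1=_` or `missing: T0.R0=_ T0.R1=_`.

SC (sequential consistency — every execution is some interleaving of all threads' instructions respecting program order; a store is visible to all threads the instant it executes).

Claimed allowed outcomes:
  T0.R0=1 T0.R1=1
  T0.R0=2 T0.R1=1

outcome vector order: (T0.R0,T0.R1)
SC (3): 1/0, 1/1, 2/1
SC∖claimed = {1/0}

missing: T0.R0=1 T0.R1=0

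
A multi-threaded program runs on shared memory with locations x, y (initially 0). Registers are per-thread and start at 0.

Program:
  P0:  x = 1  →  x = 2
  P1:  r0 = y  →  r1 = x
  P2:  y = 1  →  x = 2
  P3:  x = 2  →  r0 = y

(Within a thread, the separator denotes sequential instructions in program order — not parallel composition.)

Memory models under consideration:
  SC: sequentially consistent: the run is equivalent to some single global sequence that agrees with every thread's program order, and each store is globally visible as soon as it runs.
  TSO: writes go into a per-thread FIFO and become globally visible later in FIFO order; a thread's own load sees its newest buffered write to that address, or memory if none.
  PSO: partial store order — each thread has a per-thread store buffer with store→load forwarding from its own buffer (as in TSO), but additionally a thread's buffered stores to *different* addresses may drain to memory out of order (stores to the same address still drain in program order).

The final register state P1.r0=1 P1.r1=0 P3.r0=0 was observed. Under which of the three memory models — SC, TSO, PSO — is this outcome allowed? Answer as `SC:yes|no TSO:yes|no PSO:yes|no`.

outcome vector order: (P1.r0,P1.r1,P3.r0)
SC: 11 outcomes — {<0 0 0> <0 0 1> <0 1 0> <0 1 1> <0 2 0> <0 2 1> <1 0 1> <1 1 0> <1 1 1> <1 2 0> <1 2 1>}
TSO: 12 outcomes — {<0 0 0> <0 0 1> <0 1 0> <0 1 1> <0 2 0> <0 2 1> <1 0 0> <1 0 1> <1 1 0> <1 1 1> <1 2 0> <1 2 1>}
PSO: 12 outcomes — {<0 0 0> <0 0 1> <0 1 0> <0 1 1> <0 2 0> <0 2 1> <1 0 0> <1 0 1> <1 1 0> <1 1 1> <1 2 0> <1 2 1>}
target <1 0 0> ∈ {TSO,PSO}

SC:no TSO:yes PSO:yes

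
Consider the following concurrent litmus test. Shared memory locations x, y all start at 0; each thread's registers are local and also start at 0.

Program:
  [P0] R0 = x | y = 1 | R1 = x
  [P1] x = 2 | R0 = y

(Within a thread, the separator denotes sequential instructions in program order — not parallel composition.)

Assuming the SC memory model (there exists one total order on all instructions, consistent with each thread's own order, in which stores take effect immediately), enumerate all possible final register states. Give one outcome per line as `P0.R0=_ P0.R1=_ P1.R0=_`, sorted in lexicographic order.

P0.R0=0 P0.R1=0 P1.R0=1
P0.R0=0 P0.R1=2 P1.R0=0
P0.R0=0 P0.R1=2 P1.R0=1
P0.R0=2 P0.R1=2 P1.R0=0
P0.R0=2 P0.R1=2 P1.R0=1

outcome vector order: (P0.R0,P0.R1,P1.R0)
|SC outcomes| = 5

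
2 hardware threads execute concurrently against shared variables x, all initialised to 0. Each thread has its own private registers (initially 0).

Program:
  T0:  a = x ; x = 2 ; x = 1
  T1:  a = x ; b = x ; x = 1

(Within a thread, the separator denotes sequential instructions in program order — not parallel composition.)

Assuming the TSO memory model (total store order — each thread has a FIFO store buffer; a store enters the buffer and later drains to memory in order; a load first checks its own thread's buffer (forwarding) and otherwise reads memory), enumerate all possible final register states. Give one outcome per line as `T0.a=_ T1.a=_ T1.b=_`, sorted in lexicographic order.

T0.a=0 T1.a=0 T1.b=0
T0.a=0 T1.a=0 T1.b=1
T0.a=0 T1.a=0 T1.b=2
T0.a=0 T1.a=1 T1.b=1
T0.a=0 T1.a=2 T1.b=1
T0.a=0 T1.a=2 T1.b=2
T0.a=1 T1.a=0 T1.b=0

outcome vector order: (T0.a,T1.a,T1.b)
|TSO outcomes| = 7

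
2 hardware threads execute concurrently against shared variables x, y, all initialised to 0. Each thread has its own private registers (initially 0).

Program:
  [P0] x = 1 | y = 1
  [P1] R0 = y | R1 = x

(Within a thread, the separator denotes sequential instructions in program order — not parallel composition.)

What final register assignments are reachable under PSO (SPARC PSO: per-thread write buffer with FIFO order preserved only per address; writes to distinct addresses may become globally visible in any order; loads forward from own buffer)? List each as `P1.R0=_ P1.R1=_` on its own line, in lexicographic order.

P1.R0=0 P1.R1=0
P1.R0=0 P1.R1=1
P1.R0=1 P1.R1=0
P1.R0=1 P1.R1=1

outcome vector order: (P1.R0,P1.R1)
|PSO outcomes| = 4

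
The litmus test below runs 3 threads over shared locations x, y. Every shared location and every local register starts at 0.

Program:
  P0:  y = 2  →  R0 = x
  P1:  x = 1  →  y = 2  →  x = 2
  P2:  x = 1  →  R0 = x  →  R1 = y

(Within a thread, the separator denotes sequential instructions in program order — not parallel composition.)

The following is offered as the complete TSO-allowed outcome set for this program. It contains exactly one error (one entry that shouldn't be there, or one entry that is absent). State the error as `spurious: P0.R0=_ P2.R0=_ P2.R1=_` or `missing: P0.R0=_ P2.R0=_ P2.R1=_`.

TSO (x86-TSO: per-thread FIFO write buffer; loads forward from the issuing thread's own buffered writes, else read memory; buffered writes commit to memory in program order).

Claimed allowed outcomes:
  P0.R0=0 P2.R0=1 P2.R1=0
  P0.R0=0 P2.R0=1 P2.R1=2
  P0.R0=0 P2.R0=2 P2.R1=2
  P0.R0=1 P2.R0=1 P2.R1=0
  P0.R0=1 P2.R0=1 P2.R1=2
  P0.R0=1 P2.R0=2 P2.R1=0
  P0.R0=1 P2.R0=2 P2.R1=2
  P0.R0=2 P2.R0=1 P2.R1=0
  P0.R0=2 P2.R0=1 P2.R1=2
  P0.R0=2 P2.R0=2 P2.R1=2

outcome vector order: (P0.R0,P2.R0,P2.R1)
TSO: 9 outcomes — {0/1/0, 0/1/2, 0/2/2, 1/1/0, 1/1/2, 1/2/2, 2/1/0, 2/1/2, 2/2/2}
claimed∖TSO = {1/2/0}

spurious: P0.R0=1 P2.R0=2 P2.R1=0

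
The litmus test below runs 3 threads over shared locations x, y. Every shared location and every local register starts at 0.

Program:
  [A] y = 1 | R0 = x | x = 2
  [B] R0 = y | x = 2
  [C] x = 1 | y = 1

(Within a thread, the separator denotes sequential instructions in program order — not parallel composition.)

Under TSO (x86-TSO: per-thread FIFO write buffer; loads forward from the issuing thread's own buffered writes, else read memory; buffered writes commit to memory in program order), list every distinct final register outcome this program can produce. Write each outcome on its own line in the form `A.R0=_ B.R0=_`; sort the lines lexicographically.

A.R0=0 B.R0=0
A.R0=0 B.R0=1
A.R0=1 B.R0=0
A.R0=1 B.R0=1
A.R0=2 B.R0=0
A.R0=2 B.R0=1

outcome vector order: (A.R0,B.R0)
|TSO outcomes| = 6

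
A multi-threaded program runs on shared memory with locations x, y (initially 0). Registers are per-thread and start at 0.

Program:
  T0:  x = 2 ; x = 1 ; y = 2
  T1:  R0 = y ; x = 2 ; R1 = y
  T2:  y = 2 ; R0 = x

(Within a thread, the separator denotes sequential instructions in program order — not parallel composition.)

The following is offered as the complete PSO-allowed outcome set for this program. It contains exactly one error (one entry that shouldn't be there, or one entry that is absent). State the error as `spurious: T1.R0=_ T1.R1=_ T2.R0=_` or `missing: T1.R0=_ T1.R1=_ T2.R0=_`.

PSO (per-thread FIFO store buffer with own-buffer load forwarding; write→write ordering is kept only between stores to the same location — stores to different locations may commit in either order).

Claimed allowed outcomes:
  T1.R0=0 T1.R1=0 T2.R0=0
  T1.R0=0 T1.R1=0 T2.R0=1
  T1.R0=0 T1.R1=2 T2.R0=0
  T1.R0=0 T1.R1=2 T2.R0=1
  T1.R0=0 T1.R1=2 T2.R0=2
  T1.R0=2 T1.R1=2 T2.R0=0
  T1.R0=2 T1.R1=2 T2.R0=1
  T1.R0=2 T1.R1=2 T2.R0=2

outcome vector order: (T1.R0,T1.R1,T2.R0)
PSO (9): (0,0,0); (0,0,1); (0,0,2); (0,2,0); (0,2,1); (0,2,2); (2,2,0); (2,2,1); (2,2,2)
PSO∖claimed = {(0,0,2)}

missing: T1.R0=0 T1.R1=0 T2.R0=2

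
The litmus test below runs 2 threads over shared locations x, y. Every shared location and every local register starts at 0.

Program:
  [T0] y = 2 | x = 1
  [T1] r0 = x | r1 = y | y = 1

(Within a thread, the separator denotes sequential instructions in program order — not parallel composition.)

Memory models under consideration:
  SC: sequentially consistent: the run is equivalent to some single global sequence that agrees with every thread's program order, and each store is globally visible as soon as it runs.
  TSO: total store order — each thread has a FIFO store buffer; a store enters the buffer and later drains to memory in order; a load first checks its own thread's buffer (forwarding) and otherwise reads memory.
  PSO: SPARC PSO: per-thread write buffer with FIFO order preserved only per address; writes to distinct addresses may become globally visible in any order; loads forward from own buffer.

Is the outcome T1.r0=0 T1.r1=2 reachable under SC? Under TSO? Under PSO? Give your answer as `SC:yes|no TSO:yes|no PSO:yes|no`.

outcome vector order: (T1.r0,T1.r1)
under SC → 0/0 0/2 1/2
under TSO → 0/0 0/2 1/2
under PSO → 0/0 0/2 1/0 1/2
target 0/2 ∈ {SC,TSO,PSO}

SC:yes TSO:yes PSO:yes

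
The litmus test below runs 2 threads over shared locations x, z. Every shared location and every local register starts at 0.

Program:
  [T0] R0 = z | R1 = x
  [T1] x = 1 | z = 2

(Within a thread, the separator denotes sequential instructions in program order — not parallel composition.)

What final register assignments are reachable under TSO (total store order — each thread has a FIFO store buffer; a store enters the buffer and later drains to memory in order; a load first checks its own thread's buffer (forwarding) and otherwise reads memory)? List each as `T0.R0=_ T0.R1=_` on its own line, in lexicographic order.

outcome vector order: (T0.R0,T0.R1)
|TSO outcomes| = 3

T0.R0=0 T0.R1=0
T0.R0=0 T0.R1=1
T0.R0=2 T0.R1=1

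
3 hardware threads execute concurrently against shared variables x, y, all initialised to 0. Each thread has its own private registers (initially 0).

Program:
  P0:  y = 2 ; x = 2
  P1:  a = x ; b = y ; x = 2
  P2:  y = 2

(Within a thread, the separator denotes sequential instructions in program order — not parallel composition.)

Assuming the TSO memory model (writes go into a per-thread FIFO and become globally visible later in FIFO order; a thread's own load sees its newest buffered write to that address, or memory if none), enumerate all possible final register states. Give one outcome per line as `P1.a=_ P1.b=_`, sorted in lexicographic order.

outcome vector order: (P1.a,P1.b)
|TSO outcomes| = 3

P1.a=0 P1.b=0
P1.a=0 P1.b=2
P1.a=2 P1.b=2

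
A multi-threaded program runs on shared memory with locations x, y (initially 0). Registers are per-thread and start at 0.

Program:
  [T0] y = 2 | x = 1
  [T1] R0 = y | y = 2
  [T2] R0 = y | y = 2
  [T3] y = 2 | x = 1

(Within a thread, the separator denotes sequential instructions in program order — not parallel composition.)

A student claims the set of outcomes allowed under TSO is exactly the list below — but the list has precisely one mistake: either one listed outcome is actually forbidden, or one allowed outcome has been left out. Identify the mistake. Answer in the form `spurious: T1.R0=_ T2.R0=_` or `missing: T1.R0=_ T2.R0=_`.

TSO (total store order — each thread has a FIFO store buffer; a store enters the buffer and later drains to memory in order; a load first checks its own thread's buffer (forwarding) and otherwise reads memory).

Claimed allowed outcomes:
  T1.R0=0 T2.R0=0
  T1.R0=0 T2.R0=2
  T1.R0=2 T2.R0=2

outcome vector order: (T1.R0,T2.R0)
TSO (4): (0,0) (0,2) (2,0) (2,2)
TSO∖claimed = {(2,0)}

missing: T1.R0=2 T2.R0=0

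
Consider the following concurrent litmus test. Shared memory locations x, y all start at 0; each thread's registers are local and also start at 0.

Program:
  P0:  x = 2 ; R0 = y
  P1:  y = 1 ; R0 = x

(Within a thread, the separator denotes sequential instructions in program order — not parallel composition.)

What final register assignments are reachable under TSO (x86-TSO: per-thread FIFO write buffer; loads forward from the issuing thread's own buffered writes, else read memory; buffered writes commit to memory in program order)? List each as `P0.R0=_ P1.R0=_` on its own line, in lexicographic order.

outcome vector order: (P0.R0,P1.R0)
|TSO outcomes| = 4

P0.R0=0 P1.R0=0
P0.R0=0 P1.R0=2
P0.R0=1 P1.R0=0
P0.R0=1 P1.R0=2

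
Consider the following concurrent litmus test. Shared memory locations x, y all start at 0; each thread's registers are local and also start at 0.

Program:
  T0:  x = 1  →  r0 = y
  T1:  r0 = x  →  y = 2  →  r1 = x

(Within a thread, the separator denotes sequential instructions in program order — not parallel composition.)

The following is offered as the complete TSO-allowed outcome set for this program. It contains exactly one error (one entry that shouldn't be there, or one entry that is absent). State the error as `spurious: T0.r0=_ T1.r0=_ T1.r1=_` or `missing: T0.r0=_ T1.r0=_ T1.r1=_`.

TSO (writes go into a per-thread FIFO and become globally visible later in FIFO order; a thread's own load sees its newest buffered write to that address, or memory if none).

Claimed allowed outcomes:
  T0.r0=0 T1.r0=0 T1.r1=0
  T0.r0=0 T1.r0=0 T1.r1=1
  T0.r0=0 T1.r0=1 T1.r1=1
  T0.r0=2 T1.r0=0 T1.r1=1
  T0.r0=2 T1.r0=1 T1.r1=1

missing: T0.r0=2 T1.r0=0 T1.r1=0

outcome vector order: (T0.r0,T1.r0,T1.r1)
[TSO] allowed = {(0,0,0), (0,0,1), (0,1,1), (2,0,0), (2,0,1), (2,1,1)}
TSO∖claimed = {(2,0,0)}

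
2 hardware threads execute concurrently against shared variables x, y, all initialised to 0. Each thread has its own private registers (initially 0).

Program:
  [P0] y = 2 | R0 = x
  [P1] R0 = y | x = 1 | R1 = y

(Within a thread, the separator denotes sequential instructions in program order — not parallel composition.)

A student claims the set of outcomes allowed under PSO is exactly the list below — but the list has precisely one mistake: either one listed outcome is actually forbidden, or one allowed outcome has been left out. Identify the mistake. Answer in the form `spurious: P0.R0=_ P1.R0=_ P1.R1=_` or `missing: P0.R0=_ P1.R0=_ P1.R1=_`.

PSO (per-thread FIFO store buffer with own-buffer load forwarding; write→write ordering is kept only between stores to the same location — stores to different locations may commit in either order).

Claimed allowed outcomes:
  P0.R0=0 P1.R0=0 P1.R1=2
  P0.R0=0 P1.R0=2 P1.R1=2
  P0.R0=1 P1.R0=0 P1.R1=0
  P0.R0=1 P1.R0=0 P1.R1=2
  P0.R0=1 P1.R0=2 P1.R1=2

missing: P0.R0=0 P1.R0=0 P1.R1=0

outcome vector order: (P0.R0,P1.R0,P1.R1)
under PSO → (0,0,0); (0,0,2); (0,2,2); (1,0,0); (1,0,2); (1,2,2)
PSO∖claimed = {(0,0,0)}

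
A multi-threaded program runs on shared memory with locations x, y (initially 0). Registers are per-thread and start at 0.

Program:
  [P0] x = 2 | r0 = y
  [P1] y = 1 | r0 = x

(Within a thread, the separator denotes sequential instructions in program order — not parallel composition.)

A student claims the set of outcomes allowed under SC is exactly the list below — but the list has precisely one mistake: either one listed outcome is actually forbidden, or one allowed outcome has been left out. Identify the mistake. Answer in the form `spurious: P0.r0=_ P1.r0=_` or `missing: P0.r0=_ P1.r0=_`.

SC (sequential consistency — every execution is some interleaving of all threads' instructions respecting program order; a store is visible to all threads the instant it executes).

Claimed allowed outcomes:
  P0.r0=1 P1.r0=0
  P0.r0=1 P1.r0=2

missing: P0.r0=0 P1.r0=2

outcome vector order: (P0.r0,P1.r0)
SC (3): (0,2), (1,0), (1,2)
SC∖claimed = {(0,2)}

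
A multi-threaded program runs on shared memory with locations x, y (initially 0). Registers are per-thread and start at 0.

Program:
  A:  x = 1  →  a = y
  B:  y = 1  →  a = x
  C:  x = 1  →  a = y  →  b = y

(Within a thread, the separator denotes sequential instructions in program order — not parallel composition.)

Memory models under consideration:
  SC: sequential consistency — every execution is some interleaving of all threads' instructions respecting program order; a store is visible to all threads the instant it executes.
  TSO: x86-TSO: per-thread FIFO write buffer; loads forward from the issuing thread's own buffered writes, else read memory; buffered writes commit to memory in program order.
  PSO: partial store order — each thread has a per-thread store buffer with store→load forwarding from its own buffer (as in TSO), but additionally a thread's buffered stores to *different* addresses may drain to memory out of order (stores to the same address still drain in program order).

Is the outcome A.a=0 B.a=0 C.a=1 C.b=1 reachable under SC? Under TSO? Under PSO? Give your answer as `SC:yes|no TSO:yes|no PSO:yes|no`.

SC:no TSO:yes PSO:yes

outcome vector order: (A.a,B.a,C.a,C.b)
[SC] allowed = {0100; 0101; 0111; 1011; 1100; 1101; 1111}
[TSO] allowed = {0000; 0001; 0011; 0100; 0101; 0111; 1000; 1001; 1011; 1100; 1101; 1111}
[PSO] allowed = {0000; 0001; 0011; 0100; 0101; 0111; 1000; 1001; 1011; 1100; 1101; 1111}
target 0011 ∈ {TSO,PSO}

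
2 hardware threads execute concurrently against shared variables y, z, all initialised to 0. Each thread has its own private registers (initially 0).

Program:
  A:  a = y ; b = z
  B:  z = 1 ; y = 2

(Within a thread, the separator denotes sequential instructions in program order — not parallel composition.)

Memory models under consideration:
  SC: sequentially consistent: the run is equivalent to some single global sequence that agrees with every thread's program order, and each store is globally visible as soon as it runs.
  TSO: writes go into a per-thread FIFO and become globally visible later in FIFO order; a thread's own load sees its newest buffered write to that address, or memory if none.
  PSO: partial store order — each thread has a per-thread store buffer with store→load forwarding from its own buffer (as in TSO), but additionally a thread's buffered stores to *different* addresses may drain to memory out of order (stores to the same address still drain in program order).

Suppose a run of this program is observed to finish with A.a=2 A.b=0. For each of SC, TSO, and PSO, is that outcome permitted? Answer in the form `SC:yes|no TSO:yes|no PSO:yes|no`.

SC:no TSO:no PSO:yes

outcome vector order: (A.a,A.b)
SC: 3 outcomes — {<0 0> <0 1> <2 1>}
TSO: 3 outcomes — {<0 0> <0 1> <2 1>}
PSO: 4 outcomes — {<0 0> <0 1> <2 0> <2 1>}
target <2 0> ∈ {PSO}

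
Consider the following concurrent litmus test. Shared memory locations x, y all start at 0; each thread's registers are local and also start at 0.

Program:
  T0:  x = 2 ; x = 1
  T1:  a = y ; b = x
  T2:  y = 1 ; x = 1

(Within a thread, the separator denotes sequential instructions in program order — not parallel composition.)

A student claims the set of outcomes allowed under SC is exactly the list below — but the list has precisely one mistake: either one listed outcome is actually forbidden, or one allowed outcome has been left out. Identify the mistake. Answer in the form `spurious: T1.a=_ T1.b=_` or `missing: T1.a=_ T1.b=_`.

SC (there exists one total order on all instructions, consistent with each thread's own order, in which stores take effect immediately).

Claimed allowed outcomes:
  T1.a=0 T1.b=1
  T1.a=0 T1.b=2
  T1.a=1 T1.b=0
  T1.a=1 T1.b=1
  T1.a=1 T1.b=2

missing: T1.a=0 T1.b=0

outcome vector order: (T1.a,T1.b)
[SC] allowed = {(0,0), (0,1), (0,2), (1,0), (1,1), (1,2)}
SC∖claimed = {(0,0)}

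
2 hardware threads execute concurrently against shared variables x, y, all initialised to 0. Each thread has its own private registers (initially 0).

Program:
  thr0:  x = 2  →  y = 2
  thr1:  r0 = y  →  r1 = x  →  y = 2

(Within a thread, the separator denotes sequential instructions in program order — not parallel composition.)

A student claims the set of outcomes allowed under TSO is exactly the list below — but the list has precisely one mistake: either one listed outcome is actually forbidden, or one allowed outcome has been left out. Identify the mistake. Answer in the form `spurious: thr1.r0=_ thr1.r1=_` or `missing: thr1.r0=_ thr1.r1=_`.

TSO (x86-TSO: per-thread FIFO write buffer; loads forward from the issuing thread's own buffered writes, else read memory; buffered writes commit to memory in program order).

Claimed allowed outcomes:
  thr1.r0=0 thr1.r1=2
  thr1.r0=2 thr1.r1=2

missing: thr1.r0=0 thr1.r1=0

outcome vector order: (thr1.r0,thr1.r1)
TSO (3): (0,0), (0,2), (2,2)
TSO∖claimed = {(0,0)}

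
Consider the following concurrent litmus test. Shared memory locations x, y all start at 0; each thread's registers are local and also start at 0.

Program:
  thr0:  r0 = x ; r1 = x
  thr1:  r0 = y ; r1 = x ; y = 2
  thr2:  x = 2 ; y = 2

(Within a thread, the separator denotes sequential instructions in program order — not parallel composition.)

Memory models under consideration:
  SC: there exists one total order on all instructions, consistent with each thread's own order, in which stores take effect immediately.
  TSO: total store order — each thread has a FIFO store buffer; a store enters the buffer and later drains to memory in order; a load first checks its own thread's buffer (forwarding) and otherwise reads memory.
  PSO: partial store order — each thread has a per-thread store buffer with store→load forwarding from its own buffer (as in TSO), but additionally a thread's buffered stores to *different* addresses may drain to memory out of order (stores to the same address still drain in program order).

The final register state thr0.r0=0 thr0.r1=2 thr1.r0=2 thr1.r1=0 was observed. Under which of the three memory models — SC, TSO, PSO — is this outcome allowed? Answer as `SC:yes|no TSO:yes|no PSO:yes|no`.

SC:no TSO:no PSO:yes

outcome vector order: (thr0.r0,thr0.r1,thr1.r0,thr1.r1)
SC (9): <0 0 0 0>; <0 0 0 2>; <0 0 2 2>; <0 2 0 0>; <0 2 0 2>; <0 2 2 2>; <2 2 0 0>; <2 2 0 2>; <2 2 2 2>
TSO (9): <0 0 0 0>; <0 0 0 2>; <0 0 2 2>; <0 2 0 0>; <0 2 0 2>; <0 2 2 2>; <2 2 0 0>; <2 2 0 2>; <2 2 2 2>
PSO (12): <0 0 0 0>; <0 0 0 2>; <0 0 2 0>; <0 0 2 2>; <0 2 0 0>; <0 2 0 2>; <0 2 2 0>; <0 2 2 2>; <2 2 0 0>; <2 2 0 2>; <2 2 2 0>; <2 2 2 2>
target <0 2 2 0> ∈ {PSO}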